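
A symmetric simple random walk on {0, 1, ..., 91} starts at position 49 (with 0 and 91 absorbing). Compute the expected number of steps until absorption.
E[τ | X_0 = 49] = 2058

Let v_k = E[τ | X_0 = k]. Boundary: v_0 = v_91 = 0. Recurrence: v_k = 1 + (v_{k-1} + v_{k+1})/2 for 1 ≤ k ≤ 90. The particular solution to v_k − (v_{k-1} + v_{k+1})/2 = 1 is v_k = −k^2. Adding homogeneous solution A + B k and matching boundaries gives v_k = k (91 − k). Substituting k = 49: v_49 = 49 · 42 = 2058.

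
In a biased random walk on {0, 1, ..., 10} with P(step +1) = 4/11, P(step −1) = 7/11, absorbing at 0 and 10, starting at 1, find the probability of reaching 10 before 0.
P(hit 10 before 0) = (1 − (7/4)^1) / (1 − (7/4)^10) = 262144/93808891

Let u_k denote P(reach 10 before 0 | start at k). Boundary: u_0 = 0, u_10 = 1. Recurrence: u_k = 4/11·u_{k+1} + 7/11·u_{k-1} for 1 ≤ k ≤ 9. Try u_k = A + B·r^k with r = q/p = (7/11)/(4/11) = 7/4. Substitution satisfies the recurrence; boundary conditions give:
  u_k = (1 − r^k) / (1 − r^N) = (1 − (7/4)^1) / (1 − (7/4)^10) = 262144/93808891.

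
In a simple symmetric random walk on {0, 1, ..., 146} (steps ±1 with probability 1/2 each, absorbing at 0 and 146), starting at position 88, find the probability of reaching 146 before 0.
P(hit 146 before 0) = 88/146 = 44/73

Let u_k = P(hit 146 before 0 | start at k). Then u_0 = 0, u_146 = 1, and u_k = u_{k-1}/2 + u_{k+1}/2 for 1 ≤ k ≤ 145. This harmonic recurrence is solved by u_k = k/146, giving u_88 = 88/146 = 44/73.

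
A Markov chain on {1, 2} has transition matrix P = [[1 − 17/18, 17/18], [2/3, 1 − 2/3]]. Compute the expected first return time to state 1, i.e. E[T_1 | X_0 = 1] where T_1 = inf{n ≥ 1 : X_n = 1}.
E[T_1 | X_0 = 1] = 1/π_1 = 29/12

For an irreducible recurrent Markov chain with stationary distribution π, E[T_i | X_0 = i] = 1/π_i (Kac's formula). Here π_1 = (2/3)/(17/18 + 2/3) = (2/3)/(29/18) = 12/29, so E[T_1 | X_0 = 1] = 1/π_1 = (17/18 + 2/3)/(2/3) = (29/18)/(2/3) = 29/12.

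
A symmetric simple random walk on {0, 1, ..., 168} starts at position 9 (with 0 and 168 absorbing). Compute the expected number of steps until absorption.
E[τ | X_0 = 9] = 1431

Let v_k = E[τ | X_0 = k]. Boundary: v_0 = v_168 = 0. Recurrence: v_k = 1 + (v_{k-1} + v_{k+1})/2 for 1 ≤ k ≤ 167. The particular solution to v_k − (v_{k-1} + v_{k+1})/2 = 1 is v_k = −k^2. Adding homogeneous solution A + B k and matching boundaries gives v_k = k (168 − k). Substituting k = 9: v_9 = 9 · 159 = 1431.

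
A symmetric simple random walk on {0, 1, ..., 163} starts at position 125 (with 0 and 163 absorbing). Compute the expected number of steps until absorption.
E[τ | X_0 = 125] = 4750

Let v_k = E[τ | X_0 = k]. Boundary: v_0 = v_163 = 0. Recurrence: v_k = 1 + (v_{k-1} + v_{k+1})/2 for 1 ≤ k ≤ 162. The particular solution to v_k − (v_{k-1} + v_{k+1})/2 = 1 is v_k = −k^2. Adding homogeneous solution A + B k and matching boundaries gives v_k = k (163 − k). Substituting k = 125: v_125 = 125 · 38 = 4750.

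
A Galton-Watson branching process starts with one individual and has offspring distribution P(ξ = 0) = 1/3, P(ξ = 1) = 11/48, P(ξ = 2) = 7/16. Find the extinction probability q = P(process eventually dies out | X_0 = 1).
q = 16/21

The pgf is f(s) = 1/3 + 11/48·s + 7/16·s². The extinction probability q is the smallest fixed point of f in [0, 1]. Setting s = f(s):
  7/16·s² + (11/48 − 1)·s + 1/3 = 0
  7/16·s² − (1/3 + 7/16)·s + 1/3 = 0
which factors as (s − 1)·(7/16·s − 1/3) = 0, giving roots s = 1 and s = (1/3)/(7/16) = 16/21.
Mean offspring μ = 11/48 + 2·7/16 = 53/48 > 1 (supercritical), so q < 1. The extinction probability is the smaller root: q = (1/3)/(7/16) = 16/21.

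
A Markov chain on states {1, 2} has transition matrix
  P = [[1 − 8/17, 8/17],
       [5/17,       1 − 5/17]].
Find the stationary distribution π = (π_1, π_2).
π_1 = 5/13, π_2 = 8/13

Solve πP = π with π_1 + π_2 = 1. From πP = π: π_1 · (1 − 8/17) + π_2 · 5/17 = π_1 ⇒ π_2 · 5/17 = π_1 · 8/17 ⇒ π_2/π_1 = (8/17)/(5/17) = 8/5. Together with π_1 + π_2 = 1:
  π_1 = (5/17)/(8/17 + 5/17) = (5/17)/(13/17) = 5/13,
  π_2 = (8/17)/(8/17 + 5/17) = (8/17)/(13/17) = 8/13.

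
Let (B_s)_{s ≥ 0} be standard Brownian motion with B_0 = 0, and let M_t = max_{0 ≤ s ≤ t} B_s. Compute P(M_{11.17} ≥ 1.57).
P(M_{11.17} ≥ 1.57) = 2·P(B_{11.17} ≥ 1.57) = 2(1 − Φ(1.57/√11.17)) ≈ 0.6385

By the reflection principle for Brownian motion, P(M_t ≥ a) = 2 · P(B_t ≥ a) for a ≥ 0. Since B_t ~ N(0, t), P(B_t ≥ 1.57) = 1 − Φ(1.57/√t) = 1 − Φ(1.57/√11.17) = 1 − Φ(0.4698). So
  P(M_{11.17} ≥ 1.57) = 2(1 − Φ(0.4698)) ≈ 0.6385.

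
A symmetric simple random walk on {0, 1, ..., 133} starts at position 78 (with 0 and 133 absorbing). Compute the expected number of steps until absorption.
E[τ | X_0 = 78] = 4290

Let v_k = E[τ | X_0 = k]. Boundary: v_0 = v_133 = 0. Recurrence: v_k = 1 + (v_{k-1} + v_{k+1})/2 for 1 ≤ k ≤ 132. The particular solution to v_k − (v_{k-1} + v_{k+1})/2 = 1 is v_k = −k^2. Adding homogeneous solution A + B k and matching boundaries gives v_k = k (133 − k). Substituting k = 78: v_78 = 78 · 55 = 4290.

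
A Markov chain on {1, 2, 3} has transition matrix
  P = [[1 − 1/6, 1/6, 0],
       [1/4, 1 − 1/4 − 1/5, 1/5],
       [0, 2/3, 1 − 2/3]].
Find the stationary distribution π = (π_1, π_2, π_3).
π = (15/28, 5/14, 3/28)

This is a birth-death chain on three states, which satisfies detailed balance: π_1 · P_{12} = π_2 · P_{21} and π_2 · P_{23} = π_3 · P_{32}.
From π_1 · 1/6 = π_2 · 1/4: π_2/π_1 = (1/6)/(1/4) = 2/3.
From π_2 · 1/5 = π_3 · 2/3: π_3/π_2 = (1/5)/(2/3) = 3/10.
Take π_1 proportional to 1; then unnormalized π = (1, 2/3, 1/5). Normalize by dividing by the sum 28/15:
  π = (15/28, 5/14, 3/28).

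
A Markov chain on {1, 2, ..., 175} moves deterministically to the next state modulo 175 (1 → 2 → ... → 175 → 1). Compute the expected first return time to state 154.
E[T_154 | X_0 = 154] = 175

The chain cycles deterministically, so starting at state 154 it returns in exactly 175 steps. Equivalently, the stationary distribution is uniform π_j = 1/175 for every state j, so by Kac's formula E[T_154] = 1/π_154 = 175.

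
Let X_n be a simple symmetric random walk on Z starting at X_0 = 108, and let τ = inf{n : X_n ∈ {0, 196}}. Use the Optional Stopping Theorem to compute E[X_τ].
E[X_τ] = 108

X_n is a martingale and τ is a bounded-mean stopping time (indeed τ is finite a.s. with bounded expectation since the walk is in a bounded region). By the OST, E[X_τ] = E[X_0] = 108. Equivalently: E[X_τ] = 196 · P(hit 196 first) + 0 · P(hit 0 first) = 196 · (108/196) = 108.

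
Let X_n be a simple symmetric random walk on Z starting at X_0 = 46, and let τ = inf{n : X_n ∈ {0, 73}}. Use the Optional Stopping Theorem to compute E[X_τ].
E[X_τ] = 46

X_n is a martingale and τ is a bounded-mean stopping time (indeed τ is finite a.s. with bounded expectation since the walk is in a bounded region). By the OST, E[X_τ] = E[X_0] = 46. Equivalently: E[X_τ] = 73 · P(hit 73 first) + 0 · P(hit 0 first) = 73 · (46/73) = 46.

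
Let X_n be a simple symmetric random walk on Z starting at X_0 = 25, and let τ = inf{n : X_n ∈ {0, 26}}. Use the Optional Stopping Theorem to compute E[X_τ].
E[X_τ] = 25

X_n is a martingale and τ is a bounded-mean stopping time (indeed τ is finite a.s. with bounded expectation since the walk is in a bounded region). By the OST, E[X_τ] = E[X_0] = 25. Equivalently: E[X_τ] = 26 · P(hit 26 first) + 0 · P(hit 0 first) = 26 · (25/26) = 25.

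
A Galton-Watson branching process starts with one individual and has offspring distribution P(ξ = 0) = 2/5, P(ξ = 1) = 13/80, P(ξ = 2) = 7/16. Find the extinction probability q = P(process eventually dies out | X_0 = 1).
q = 32/35

The pgf is f(s) = 2/5 + 13/80·s + 7/16·s². The extinction probability q is the smallest fixed point of f in [0, 1]. Setting s = f(s):
  7/16·s² + (13/80 − 1)·s + 2/5 = 0
  7/16·s² − (2/5 + 7/16)·s + 2/5 = 0
which factors as (s − 1)·(7/16·s − 2/5) = 0, giving roots s = 1 and s = (2/5)/(7/16) = 32/35.
Mean offspring μ = 13/80 + 2·7/16 = 83/80 > 1 (supercritical), so q < 1. The extinction probability is the smaller root: q = (2/5)/(7/16) = 32/35.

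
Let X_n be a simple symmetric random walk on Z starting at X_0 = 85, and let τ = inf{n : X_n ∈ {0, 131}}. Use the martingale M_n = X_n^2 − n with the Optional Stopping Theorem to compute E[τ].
E[τ] = 3910

M_n = X_n^2 − n is a martingale (since E[X_{n+1}^2 | F_n] = X_n^2 + 1). By OST (τ has finite mean in a bounded region), E[M_τ] = E[M_0] = X_0^2 − 0 = 85^2 = 7225. Also E[M_τ] = E[X_τ^2] − E[τ]. The walk exits at 0 or 131, with P(hit 131 first) = 85/131, so E[X_τ^2] = 131^2 · 85/131 + 0 = 11135. Thus E[τ] = E[X_τ^2] − E[M_τ] = 11135 − 7225 = 3910 = 85(131 − 85) = 3910.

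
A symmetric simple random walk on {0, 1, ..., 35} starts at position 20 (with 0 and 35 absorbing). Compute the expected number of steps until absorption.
E[τ | X_0 = 20] = 300

Let v_k = E[τ | X_0 = k]. Boundary: v_0 = v_35 = 0. Recurrence: v_k = 1 + (v_{k-1} + v_{k+1})/2 for 1 ≤ k ≤ 34. The particular solution to v_k − (v_{k-1} + v_{k+1})/2 = 1 is v_k = −k^2. Adding homogeneous solution A + B k and matching boundaries gives v_k = k (35 − k). Substituting k = 20: v_20 = 20 · 15 = 300.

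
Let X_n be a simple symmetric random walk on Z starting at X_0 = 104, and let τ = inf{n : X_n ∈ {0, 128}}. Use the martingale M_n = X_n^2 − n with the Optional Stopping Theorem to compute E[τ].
E[τ] = 2496

M_n = X_n^2 − n is a martingale (since E[X_{n+1}^2 | F_n] = X_n^2 + 1). By OST (τ has finite mean in a bounded region), E[M_τ] = E[M_0] = X_0^2 − 0 = 104^2 = 10816. Also E[M_τ] = E[X_τ^2] − E[τ]. The walk exits at 0 or 128, with P(hit 128 first) = 104/128, so E[X_τ^2] = 128^2 · 104/128 + 0 = 13312. Thus E[τ] = E[X_τ^2] − E[M_τ] = 13312 − 10816 = 2496 = 104(128 − 104) = 2496.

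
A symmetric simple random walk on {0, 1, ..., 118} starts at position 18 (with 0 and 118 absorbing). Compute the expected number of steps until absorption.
E[τ | X_0 = 18] = 1800

Let v_k = E[τ | X_0 = k]. Boundary: v_0 = v_118 = 0. Recurrence: v_k = 1 + (v_{k-1} + v_{k+1})/2 for 1 ≤ k ≤ 117. The particular solution to v_k − (v_{k-1} + v_{k+1})/2 = 1 is v_k = −k^2. Adding homogeneous solution A + B k and matching boundaries gives v_k = k (118 − k). Substituting k = 18: v_18 = 18 · 100 = 1800.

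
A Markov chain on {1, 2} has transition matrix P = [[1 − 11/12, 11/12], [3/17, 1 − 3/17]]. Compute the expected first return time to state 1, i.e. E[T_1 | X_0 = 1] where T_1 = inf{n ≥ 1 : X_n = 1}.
E[T_1 | X_0 = 1] = 1/π_1 = 223/36

For an irreducible recurrent Markov chain with stationary distribution π, E[T_i | X_0 = i] = 1/π_i (Kac's formula). Here π_1 = (3/17)/(11/12 + 3/17) = (3/17)/(223/204) = 36/223, so E[T_1 | X_0 = 1] = 1/π_1 = (11/12 + 3/17)/(3/17) = (223/204)/(3/17) = 223/36.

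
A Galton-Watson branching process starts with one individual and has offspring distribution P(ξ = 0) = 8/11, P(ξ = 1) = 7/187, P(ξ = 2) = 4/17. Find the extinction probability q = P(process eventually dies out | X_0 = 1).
q = 1

Mean offspring μ = 0·8/11 + 1·7/187 + 2·4/17 = 95/187 ≤ 1. For μ ≤ 1 with offspring not concentrated at 1, the Galton-Watson process goes extinct almost surely, so q = 1.
(Algebraic check: The pgf is f(s) = 8/11 + 7/187·s + 4/17·s². The extinction probability q is the smallest fixed point of f in [0, 1]. Setting s = f(s):
  4/17·s² + (7/187 − 1)·s + 8/11 = 0
  4/17·s² − (8/11 + 4/17)·s + 8/11 = 0
which factors as (s − 1)·(4/17·s − 8/11) = 0, giving roots s = 1 and s = (8/11)/(4/17) = 34/11. Since 34/11 ≥ 1, the smallest root in [0, 1] is s = 1.)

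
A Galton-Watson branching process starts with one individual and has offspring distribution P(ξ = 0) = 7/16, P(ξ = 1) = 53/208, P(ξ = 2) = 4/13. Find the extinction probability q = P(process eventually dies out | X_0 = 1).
q = 1

Mean offspring μ = 0·7/16 + 1·53/208 + 2·4/13 = 181/208 ≤ 1. For μ ≤ 1 with offspring not concentrated at 1, the Galton-Watson process goes extinct almost surely, so q = 1.
(Algebraic check: The pgf is f(s) = 7/16 + 53/208·s + 4/13·s². The extinction probability q is the smallest fixed point of f in [0, 1]. Setting s = f(s):
  4/13·s² + (53/208 − 1)·s + 7/16 = 0
  4/13·s² − (7/16 + 4/13)·s + 7/16 = 0
which factors as (s − 1)·(4/13·s − 7/16) = 0, giving roots s = 1 and s = (7/16)/(4/13) = 91/64. Since 91/64 ≥ 1, the smallest root in [0, 1] is s = 1.)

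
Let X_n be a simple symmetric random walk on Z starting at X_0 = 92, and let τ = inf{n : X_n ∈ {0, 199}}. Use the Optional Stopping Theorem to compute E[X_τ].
E[X_τ] = 92

X_n is a martingale and τ is a bounded-mean stopping time (indeed τ is finite a.s. with bounded expectation since the walk is in a bounded region). By the OST, E[X_τ] = E[X_0] = 92. Equivalently: E[X_τ] = 199 · P(hit 199 first) + 0 · P(hit 0 first) = 199 · (92/199) = 92.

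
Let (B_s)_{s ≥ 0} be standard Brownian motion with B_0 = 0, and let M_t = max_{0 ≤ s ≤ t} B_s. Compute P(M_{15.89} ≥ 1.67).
P(M_{15.89} ≥ 1.67) = 2·P(B_{15.89} ≥ 1.67) = 2(1 − Φ(1.67/√15.89)) ≈ 0.6753

By the reflection principle for Brownian motion, P(M_t ≥ a) = 2 · P(B_t ≥ a) for a ≥ 0. Since B_t ~ N(0, t), P(B_t ≥ 1.67) = 1 − Φ(1.67/√t) = 1 − Φ(1.67/√15.89) = 1 − Φ(0.4189). So
  P(M_{15.89} ≥ 1.67) = 2(1 − Φ(0.4189)) ≈ 0.6753.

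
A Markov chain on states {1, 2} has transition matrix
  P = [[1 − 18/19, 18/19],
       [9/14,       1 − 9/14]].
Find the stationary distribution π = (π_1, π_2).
π_1 = 19/47, π_2 = 28/47

Solve πP = π with π_1 + π_2 = 1. From πP = π: π_1 · (1 − 18/19) + π_2 · 9/14 = π_1 ⇒ π_2 · 9/14 = π_1 · 18/19 ⇒ π_2/π_1 = (18/19)/(9/14) = 28/19. Together with π_1 + π_2 = 1:
  π_1 = (9/14)/(18/19 + 9/14) = (9/14)/(423/266) = 19/47,
  π_2 = (18/19)/(18/19 + 9/14) = (18/19)/(423/266) = 28/47.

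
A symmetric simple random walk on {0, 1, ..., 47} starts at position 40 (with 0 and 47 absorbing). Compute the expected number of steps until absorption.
E[τ | X_0 = 40] = 280

Let v_k = E[τ | X_0 = k]. Boundary: v_0 = v_47 = 0. Recurrence: v_k = 1 + (v_{k-1} + v_{k+1})/2 for 1 ≤ k ≤ 46. The particular solution to v_k − (v_{k-1} + v_{k+1})/2 = 1 is v_k = −k^2. Adding homogeneous solution A + B k and matching boundaries gives v_k = k (47 − k). Substituting k = 40: v_40 = 40 · 7 = 280.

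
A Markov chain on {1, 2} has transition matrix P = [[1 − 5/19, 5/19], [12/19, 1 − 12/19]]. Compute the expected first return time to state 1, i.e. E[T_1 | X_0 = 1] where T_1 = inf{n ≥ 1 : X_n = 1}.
E[T_1 | X_0 = 1] = 1/π_1 = 17/12

For an irreducible recurrent Markov chain with stationary distribution π, E[T_i | X_0 = i] = 1/π_i (Kac's formula). Here π_1 = (12/19)/(5/19 + 12/19) = (12/19)/(17/19) = 12/17, so E[T_1 | X_0 = 1] = 1/π_1 = (5/19 + 12/19)/(12/19) = (17/19)/(12/19) = 17/12.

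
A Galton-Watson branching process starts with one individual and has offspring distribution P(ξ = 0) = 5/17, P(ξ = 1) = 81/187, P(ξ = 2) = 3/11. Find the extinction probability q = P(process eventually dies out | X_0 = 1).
q = 1

Mean offspring μ = 0·5/17 + 1·81/187 + 2·3/11 = 183/187 ≤ 1. For μ ≤ 1 with offspring not concentrated at 1, the Galton-Watson process goes extinct almost surely, so q = 1.
(Algebraic check: The pgf is f(s) = 5/17 + 81/187·s + 3/11·s². The extinction probability q is the smallest fixed point of f in [0, 1]. Setting s = f(s):
  3/11·s² + (81/187 − 1)·s + 5/17 = 0
  3/11·s² − (5/17 + 3/11)·s + 5/17 = 0
which factors as (s − 1)·(3/11·s − 5/17) = 0, giving roots s = 1 and s = (5/17)/(3/11) = 55/51. Since 55/51 ≥ 1, the smallest root in [0, 1] is s = 1.)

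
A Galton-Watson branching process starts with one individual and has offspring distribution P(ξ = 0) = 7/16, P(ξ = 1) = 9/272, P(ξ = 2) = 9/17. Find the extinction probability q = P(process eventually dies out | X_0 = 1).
q = 119/144

The pgf is f(s) = 7/16 + 9/272·s + 9/17·s². The extinction probability q is the smallest fixed point of f in [0, 1]. Setting s = f(s):
  9/17·s² + (9/272 − 1)·s + 7/16 = 0
  9/17·s² − (7/16 + 9/17)·s + 7/16 = 0
which factors as (s − 1)·(9/17·s − 7/16) = 0, giving roots s = 1 and s = (7/16)/(9/17) = 119/144.
Mean offspring μ = 9/272 + 2·9/17 = 297/272 > 1 (supercritical), so q < 1. The extinction probability is the smaller root: q = (7/16)/(9/17) = 119/144.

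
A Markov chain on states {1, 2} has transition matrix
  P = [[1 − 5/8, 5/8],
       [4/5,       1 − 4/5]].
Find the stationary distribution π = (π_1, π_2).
π_1 = 32/57, π_2 = 25/57

Solve πP = π with π_1 + π_2 = 1. From πP = π: π_1 · (1 − 5/8) + π_2 · 4/5 = π_1 ⇒ π_2 · 4/5 = π_1 · 5/8 ⇒ π_2/π_1 = (5/8)/(4/5) = 25/32. Together with π_1 + π_2 = 1:
  π_1 = (4/5)/(5/8 + 4/5) = (4/5)/(57/40) = 32/57,
  π_2 = (5/8)/(5/8 + 4/5) = (5/8)/(57/40) = 25/57.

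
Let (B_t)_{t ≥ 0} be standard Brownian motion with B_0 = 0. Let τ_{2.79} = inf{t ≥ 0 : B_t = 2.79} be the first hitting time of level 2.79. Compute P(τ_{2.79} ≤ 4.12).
P(τ_{2.79} ≤ 4.12) = 2(1 − Φ(2.79/√4.12)) = 2(1 − Φ(1.3745)) ≈ 0.1693

By the reflection principle for standard BM, P(τ_b ≤ t) = 2 · P(B_t ≥ b). Since B_t ~ N(0, t), P(B_t ≥ 2.79) = 1 − Φ(2.79/√t) = 1 − Φ(2.79/√4.12) = 1 − Φ(1.3745) ≈ 0.08464. Doubling: P(τ_{2.79} ≤ 4.12) ≈ 2 · 0.08464 = 0.16928 ≈ 0.1693.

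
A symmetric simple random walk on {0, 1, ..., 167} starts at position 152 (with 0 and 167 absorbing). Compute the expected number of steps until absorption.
E[τ | X_0 = 152] = 2280

Let v_k = E[τ | X_0 = k]. Boundary: v_0 = v_167 = 0. Recurrence: v_k = 1 + (v_{k-1} + v_{k+1})/2 for 1 ≤ k ≤ 166. The particular solution to v_k − (v_{k-1} + v_{k+1})/2 = 1 is v_k = −k^2. Adding homogeneous solution A + B k and matching boundaries gives v_k = k (167 − k). Substituting k = 152: v_152 = 152 · 15 = 2280.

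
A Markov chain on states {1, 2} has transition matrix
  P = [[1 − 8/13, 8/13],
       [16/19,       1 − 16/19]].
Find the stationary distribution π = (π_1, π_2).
π_1 = 26/45, π_2 = 19/45

Solve πP = π with π_1 + π_2 = 1. From πP = π: π_1 · (1 − 8/13) + π_2 · 16/19 = π_1 ⇒ π_2 · 16/19 = π_1 · 8/13 ⇒ π_2/π_1 = (8/13)/(16/19) = 19/26. Together with π_1 + π_2 = 1:
  π_1 = (16/19)/(8/13 + 16/19) = (16/19)/(360/247) = 26/45,
  π_2 = (8/13)/(8/13 + 16/19) = (8/13)/(360/247) = 19/45.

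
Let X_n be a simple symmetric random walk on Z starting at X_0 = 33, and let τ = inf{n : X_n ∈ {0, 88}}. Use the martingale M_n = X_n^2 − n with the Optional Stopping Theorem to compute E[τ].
E[τ] = 1815

M_n = X_n^2 − n is a martingale (since E[X_{n+1}^2 | F_n] = X_n^2 + 1). By OST (τ has finite mean in a bounded region), E[M_τ] = E[M_0] = X_0^2 − 0 = 33^2 = 1089. Also E[M_τ] = E[X_τ^2] − E[τ]. The walk exits at 0 or 88, with P(hit 88 first) = 33/88, so E[X_τ^2] = 88^2 · 33/88 + 0 = 2904. Thus E[τ] = E[X_τ^2] − E[M_τ] = 2904 − 1089 = 1815 = 33(88 − 33) = 1815.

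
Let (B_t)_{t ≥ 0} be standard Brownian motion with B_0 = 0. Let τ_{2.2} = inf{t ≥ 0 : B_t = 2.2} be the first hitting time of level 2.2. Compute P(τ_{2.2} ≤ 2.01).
P(τ_{2.2} ≤ 2.01) = 2(1 − Φ(2.2/√2.01)) = 2(1 − Φ(1.5518)) ≈ 0.1207

By the reflection principle for standard BM, P(τ_b ≤ t) = 2 · P(B_t ≥ b). Since B_t ~ N(0, t), P(B_t ≥ 2.2) = 1 − Φ(2.2/√t) = 1 − Φ(2.2/√2.01) = 1 − Φ(1.5518) ≈ 0.06036. Doubling: P(τ_{2.2} ≤ 2.01) ≈ 2 · 0.06036 = 0.12072 ≈ 0.1207.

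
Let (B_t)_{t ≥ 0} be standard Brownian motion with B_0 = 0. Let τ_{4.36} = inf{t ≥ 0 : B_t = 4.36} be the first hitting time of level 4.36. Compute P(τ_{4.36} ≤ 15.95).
P(τ_{4.36} ≤ 15.95) = 2(1 − Φ(4.36/√15.95)) = 2(1 − Φ(1.0917)) ≈ 0.2750

By the reflection principle for standard BM, P(τ_b ≤ t) = 2 · P(B_t ≥ b). Since B_t ~ N(0, t), P(B_t ≥ 4.36) = 1 − Φ(4.36/√t) = 1 − Φ(4.36/√15.95) = 1 − Φ(1.0917) ≈ 0.13748. Doubling: P(τ_{4.36} ≤ 15.95) ≈ 2 · 0.13748 = 0.27496 ≈ 0.2750.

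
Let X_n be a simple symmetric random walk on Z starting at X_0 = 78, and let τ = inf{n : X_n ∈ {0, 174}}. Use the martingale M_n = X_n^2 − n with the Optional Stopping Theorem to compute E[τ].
E[τ] = 7488

M_n = X_n^2 − n is a martingale (since E[X_{n+1}^2 | F_n] = X_n^2 + 1). By OST (τ has finite mean in a bounded region), E[M_τ] = E[M_0] = X_0^2 − 0 = 78^2 = 6084. Also E[M_τ] = E[X_τ^2] − E[τ]. The walk exits at 0 or 174, with P(hit 174 first) = 78/174, so E[X_τ^2] = 174^2 · 78/174 + 0 = 13572. Thus E[τ] = E[X_τ^2] − E[M_τ] = 13572 − 6084 = 7488 = 78(174 − 78) = 7488.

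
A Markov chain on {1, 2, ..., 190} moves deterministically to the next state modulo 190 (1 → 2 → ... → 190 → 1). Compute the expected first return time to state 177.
E[T_177 | X_0 = 177] = 190

The chain cycles deterministically, so starting at state 177 it returns in exactly 190 steps. Equivalently, the stationary distribution is uniform π_j = 1/190 for every state j, so by Kac's formula E[T_177] = 1/π_177 = 190.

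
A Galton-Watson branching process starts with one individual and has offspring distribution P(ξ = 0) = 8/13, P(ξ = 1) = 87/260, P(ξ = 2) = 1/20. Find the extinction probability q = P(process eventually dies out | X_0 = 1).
q = 1

Mean offspring μ = 0·8/13 + 1·87/260 + 2·1/20 = 113/260 ≤ 1. For μ ≤ 1 with offspring not concentrated at 1, the Galton-Watson process goes extinct almost surely, so q = 1.
(Algebraic check: The pgf is f(s) = 8/13 + 87/260·s + 1/20·s². The extinction probability q is the smallest fixed point of f in [0, 1]. Setting s = f(s):
  1/20·s² + (87/260 − 1)·s + 8/13 = 0
  1/20·s² − (8/13 + 1/20)·s + 8/13 = 0
which factors as (s − 1)·(1/20·s − 8/13) = 0, giving roots s = 1 and s = (8/13)/(1/20) = 160/13. Since 160/13 ≥ 1, the smallest root in [0, 1] is s = 1.)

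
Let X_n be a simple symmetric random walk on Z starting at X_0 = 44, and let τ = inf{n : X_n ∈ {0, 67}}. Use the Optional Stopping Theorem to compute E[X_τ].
E[X_τ] = 44

X_n is a martingale and τ is a bounded-mean stopping time (indeed τ is finite a.s. with bounded expectation since the walk is in a bounded region). By the OST, E[X_τ] = E[X_0] = 44. Equivalently: E[X_τ] = 67 · P(hit 67 first) + 0 · P(hit 0 first) = 67 · (44/67) = 44.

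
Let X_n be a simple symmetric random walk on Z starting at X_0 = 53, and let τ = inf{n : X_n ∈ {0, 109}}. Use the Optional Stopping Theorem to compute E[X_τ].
E[X_τ] = 53

X_n is a martingale and τ is a bounded-mean stopping time (indeed τ is finite a.s. with bounded expectation since the walk is in a bounded region). By the OST, E[X_τ] = E[X_0] = 53. Equivalently: E[X_τ] = 109 · P(hit 109 first) + 0 · P(hit 0 first) = 109 · (53/109) = 53.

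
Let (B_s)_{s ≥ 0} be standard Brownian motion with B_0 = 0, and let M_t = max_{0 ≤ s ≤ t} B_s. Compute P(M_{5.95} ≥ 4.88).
P(M_{5.95} ≥ 4.88) = 2·P(B_{5.95} ≥ 4.88) = 2(1 − Φ(4.88/√5.95)) ≈ 0.0454

By the reflection principle for Brownian motion, P(M_t ≥ a) = 2 · P(B_t ≥ a) for a ≥ 0. Since B_t ~ N(0, t), P(B_t ≥ 4.88) = 1 − Φ(4.88/√t) = 1 − Φ(4.88/√5.95) = 1 − Φ(2.0006). So
  P(M_{5.95} ≥ 4.88) = 2(1 − Φ(2.0006)) ≈ 0.0454.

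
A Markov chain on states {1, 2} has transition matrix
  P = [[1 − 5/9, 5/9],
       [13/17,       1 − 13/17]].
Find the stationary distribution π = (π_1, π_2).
π_1 = 117/202, π_2 = 85/202

Solve πP = π with π_1 + π_2 = 1. From πP = π: π_1 · (1 − 5/9) + π_2 · 13/17 = π_1 ⇒ π_2 · 13/17 = π_1 · 5/9 ⇒ π_2/π_1 = (5/9)/(13/17) = 85/117. Together with π_1 + π_2 = 1:
  π_1 = (13/17)/(5/9 + 13/17) = (13/17)/(202/153) = 117/202,
  π_2 = (5/9)/(5/9 + 13/17) = (5/9)/(202/153) = 85/202.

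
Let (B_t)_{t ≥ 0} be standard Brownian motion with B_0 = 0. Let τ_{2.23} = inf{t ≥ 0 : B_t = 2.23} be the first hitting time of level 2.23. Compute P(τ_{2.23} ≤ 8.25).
P(τ_{2.23} ≤ 8.25) = 2(1 − Φ(2.23/√8.25)) = 2(1 − Φ(0.7764)) ≈ 0.4375

By the reflection principle for standard BM, P(τ_b ≤ t) = 2 · P(B_t ≥ b). Since B_t ~ N(0, t), P(B_t ≥ 2.23) = 1 − Φ(2.23/√t) = 1 − Φ(2.23/√8.25) = 1 − Φ(0.7764) ≈ 0.21876. Doubling: P(τ_{2.23} ≤ 8.25) ≈ 2 · 0.21876 = 0.43752 ≈ 0.4375.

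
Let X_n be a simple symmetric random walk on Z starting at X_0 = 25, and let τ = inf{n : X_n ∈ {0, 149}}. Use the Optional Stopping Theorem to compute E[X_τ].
E[X_τ] = 25

X_n is a martingale and τ is a bounded-mean stopping time (indeed τ is finite a.s. with bounded expectation since the walk is in a bounded region). By the OST, E[X_τ] = E[X_0] = 25. Equivalently: E[X_τ] = 149 · P(hit 149 first) + 0 · P(hit 0 first) = 149 · (25/149) = 25.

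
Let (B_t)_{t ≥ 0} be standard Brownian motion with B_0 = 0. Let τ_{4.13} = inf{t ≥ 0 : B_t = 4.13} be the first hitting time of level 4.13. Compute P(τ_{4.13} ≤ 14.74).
P(τ_{4.13} ≤ 14.74) = 2(1 − Φ(4.13/√14.74)) = 2(1 − Φ(1.0757)) ≈ 0.2821

By the reflection principle for standard BM, P(τ_b ≤ t) = 2 · P(B_t ≥ b). Since B_t ~ N(0, t), P(B_t ≥ 4.13) = 1 − Φ(4.13/√t) = 1 − Φ(4.13/√14.74) = 1 − Φ(1.0757) ≈ 0.14103. Doubling: P(τ_{4.13} ≤ 14.74) ≈ 2 · 0.14103 = 0.28206 ≈ 0.2821.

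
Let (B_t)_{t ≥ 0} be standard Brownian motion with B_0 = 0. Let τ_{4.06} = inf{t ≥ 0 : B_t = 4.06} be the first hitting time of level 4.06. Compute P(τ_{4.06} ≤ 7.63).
P(τ_{4.06} ≤ 7.63) = 2(1 − Φ(4.06/√7.63)) = 2(1 − Φ(1.4698)) ≈ 0.1416

By the reflection principle for standard BM, P(τ_b ≤ t) = 2 · P(B_t ≥ b). Since B_t ~ N(0, t), P(B_t ≥ 4.06) = 1 − Φ(4.06/√t) = 1 − Φ(4.06/√7.63) = 1 − Φ(1.4698) ≈ 0.07081. Doubling: P(τ_{4.06} ≤ 7.63) ≈ 2 · 0.07081 = 0.14162 ≈ 0.1416.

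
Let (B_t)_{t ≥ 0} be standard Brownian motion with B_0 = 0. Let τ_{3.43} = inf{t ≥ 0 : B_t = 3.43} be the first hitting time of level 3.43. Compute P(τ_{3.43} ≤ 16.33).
P(τ_{3.43} ≤ 16.33) = 2(1 − Φ(3.43/√16.33)) = 2(1 − Φ(0.8488)) ≈ 0.3960

By the reflection principle for standard BM, P(τ_b ≤ t) = 2 · P(B_t ≥ b). Since B_t ~ N(0, t), P(B_t ≥ 3.43) = 1 − Φ(3.43/√t) = 1 − Φ(3.43/√16.33) = 1 − Φ(0.8488) ≈ 0.19800. Doubling: P(τ_{3.43} ≤ 16.33) ≈ 2 · 0.19800 = 0.39600 ≈ 0.3960.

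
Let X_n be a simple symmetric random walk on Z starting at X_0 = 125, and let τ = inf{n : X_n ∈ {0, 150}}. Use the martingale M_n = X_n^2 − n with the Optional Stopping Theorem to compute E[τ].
E[τ] = 3125

M_n = X_n^2 − n is a martingale (since E[X_{n+1}^2 | F_n] = X_n^2 + 1). By OST (τ has finite mean in a bounded region), E[M_τ] = E[M_0] = X_0^2 − 0 = 125^2 = 15625. Also E[M_τ] = E[X_τ^2] − E[τ]. The walk exits at 0 or 150, with P(hit 150 first) = 125/150, so E[X_τ^2] = 150^2 · 125/150 + 0 = 18750. Thus E[τ] = E[X_τ^2] − E[M_τ] = 18750 − 15625 = 3125 = 125(150 − 125) = 3125.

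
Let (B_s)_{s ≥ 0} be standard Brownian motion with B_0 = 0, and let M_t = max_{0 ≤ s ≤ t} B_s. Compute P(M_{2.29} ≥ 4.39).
P(M_{2.29} ≥ 4.39) = 2·P(B_{2.29} ≥ 4.39) = 2(1 − Φ(4.39/√2.29)) ≈ 0.0037

By the reflection principle for Brownian motion, P(M_t ≥ a) = 2 · P(B_t ≥ a) for a ≥ 0. Since B_t ~ N(0, t), P(B_t ≥ 4.39) = 1 − Φ(4.39/√t) = 1 − Φ(4.39/√2.29) = 1 − Φ(2.9010). So
  P(M_{2.29} ≥ 4.39) = 2(1 − Φ(2.9010)) ≈ 0.0037.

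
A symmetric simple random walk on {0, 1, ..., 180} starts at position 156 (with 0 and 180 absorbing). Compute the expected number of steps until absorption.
E[τ | X_0 = 156] = 3744

Let v_k = E[τ | X_0 = k]. Boundary: v_0 = v_180 = 0. Recurrence: v_k = 1 + (v_{k-1} + v_{k+1})/2 for 1 ≤ k ≤ 179. The particular solution to v_k − (v_{k-1} + v_{k+1})/2 = 1 is v_k = −k^2. Adding homogeneous solution A + B k and matching boundaries gives v_k = k (180 − k). Substituting k = 156: v_156 = 156 · 24 = 3744.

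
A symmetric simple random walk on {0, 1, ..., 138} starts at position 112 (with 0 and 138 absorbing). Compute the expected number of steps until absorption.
E[τ | X_0 = 112] = 2912

Let v_k = E[τ | X_0 = k]. Boundary: v_0 = v_138 = 0. Recurrence: v_k = 1 + (v_{k-1} + v_{k+1})/2 for 1 ≤ k ≤ 137. The particular solution to v_k − (v_{k-1} + v_{k+1})/2 = 1 is v_k = −k^2. Adding homogeneous solution A + B k and matching boundaries gives v_k = k (138 − k). Substituting k = 112: v_112 = 112 · 26 = 2912.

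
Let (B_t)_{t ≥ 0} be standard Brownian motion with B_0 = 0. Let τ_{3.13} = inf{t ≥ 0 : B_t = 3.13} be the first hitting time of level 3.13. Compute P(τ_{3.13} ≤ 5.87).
P(τ_{3.13} ≤ 5.87) = 2(1 − Φ(3.13/√5.87)) = 2(1 − Φ(1.2919)) ≈ 0.1964

By the reflection principle for standard BM, P(τ_b ≤ t) = 2 · P(B_t ≥ b). Since B_t ~ N(0, t), P(B_t ≥ 3.13) = 1 − Φ(3.13/√t) = 1 − Φ(3.13/√5.87) = 1 − Φ(1.2919) ≈ 0.09820. Doubling: P(τ_{3.13} ≤ 5.87) ≈ 2 · 0.09820 = 0.19640 ≈ 0.1964.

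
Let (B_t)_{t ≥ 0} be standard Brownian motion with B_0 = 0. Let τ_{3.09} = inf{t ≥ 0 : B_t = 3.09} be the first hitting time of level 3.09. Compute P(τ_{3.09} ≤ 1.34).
P(τ_{3.09} ≤ 1.34) = 2(1 − Φ(3.09/√1.34)) = 2(1 − Φ(2.6694)) ≈ 0.0076

By the reflection principle for standard BM, P(τ_b ≤ t) = 2 · P(B_t ≥ b). Since B_t ~ N(0, t), P(B_t ≥ 3.09) = 1 − Φ(3.09/√t) = 1 − Φ(3.09/√1.34) = 1 − Φ(2.6694) ≈ 0.00380. Doubling: P(τ_{3.09} ≤ 1.34) ≈ 2 · 0.00380 = 0.00760 ≈ 0.0076.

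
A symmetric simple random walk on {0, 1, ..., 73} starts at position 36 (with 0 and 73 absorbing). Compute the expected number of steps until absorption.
E[τ | X_0 = 36] = 1332

Let v_k = E[τ | X_0 = k]. Boundary: v_0 = v_73 = 0. Recurrence: v_k = 1 + (v_{k-1} + v_{k+1})/2 for 1 ≤ k ≤ 72. The particular solution to v_k − (v_{k-1} + v_{k+1})/2 = 1 is v_k = −k^2. Adding homogeneous solution A + B k and matching boundaries gives v_k = k (73 − k). Substituting k = 36: v_36 = 36 · 37 = 1332.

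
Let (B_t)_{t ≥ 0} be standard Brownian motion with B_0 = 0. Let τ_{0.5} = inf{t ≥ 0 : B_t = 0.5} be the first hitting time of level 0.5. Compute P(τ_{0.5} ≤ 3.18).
P(τ_{0.5} ≤ 3.18) = 2(1 − Φ(0.5/√3.18)) = 2(1 − Φ(0.2804)) ≈ 0.7792

By the reflection principle for standard BM, P(τ_b ≤ t) = 2 · P(B_t ≥ b). Since B_t ~ N(0, t), P(B_t ≥ 0.5) = 1 − Φ(0.5/√t) = 1 − Φ(0.5/√3.18) = 1 − Φ(0.2804) ≈ 0.38959. Doubling: P(τ_{0.5} ≤ 3.18) ≈ 2 · 0.38959 = 0.77918 ≈ 0.7792.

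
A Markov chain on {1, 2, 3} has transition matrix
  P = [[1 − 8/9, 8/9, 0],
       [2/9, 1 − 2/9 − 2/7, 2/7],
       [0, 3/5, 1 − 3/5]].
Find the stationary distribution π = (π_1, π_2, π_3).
π = (21/145, 84/145, 8/29)

This is a birth-death chain on three states, which satisfies detailed balance: π_1 · P_{12} = π_2 · P_{21} and π_2 · P_{23} = π_3 · P_{32}.
From π_1 · 8/9 = π_2 · 2/9: π_2/π_1 = (8/9)/(2/9) = 4.
From π_2 · 2/7 = π_3 · 3/5: π_3/π_2 = (2/7)/(3/5) = 10/21.
Take π_1 proportional to 1; then unnormalized π = (1, 4, 40/21). Normalize by dividing by the sum 145/21:
  π = (21/145, 84/145, 8/29).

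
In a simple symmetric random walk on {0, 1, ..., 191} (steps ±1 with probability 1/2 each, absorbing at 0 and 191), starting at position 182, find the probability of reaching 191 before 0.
P(hit 191 before 0) = 182/191

Let u_k = P(hit 191 before 0 | start at k). Then u_0 = 0, u_191 = 1, and u_k = u_{k-1}/2 + u_{k+1}/2 for 1 ≤ k ≤ 190. This harmonic recurrence is solved by u_k = k/191, giving u_182 = 182/191.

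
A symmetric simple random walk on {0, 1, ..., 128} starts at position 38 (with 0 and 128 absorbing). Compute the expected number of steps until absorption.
E[τ | X_0 = 38] = 3420

Let v_k = E[τ | X_0 = k]. Boundary: v_0 = v_128 = 0. Recurrence: v_k = 1 + (v_{k-1} + v_{k+1})/2 for 1 ≤ k ≤ 127. The particular solution to v_k − (v_{k-1} + v_{k+1})/2 = 1 is v_k = −k^2. Adding homogeneous solution A + B k and matching boundaries gives v_k = k (128 − k). Substituting k = 38: v_38 = 38 · 90 = 3420.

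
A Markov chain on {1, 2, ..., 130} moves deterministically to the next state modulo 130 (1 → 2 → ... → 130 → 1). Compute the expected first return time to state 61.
E[T_61 | X_0 = 61] = 130

The chain cycles deterministically, so starting at state 61 it returns in exactly 130 steps. Equivalently, the stationary distribution is uniform π_j = 1/130 for every state j, so by Kac's formula E[T_61] = 1/π_61 = 130.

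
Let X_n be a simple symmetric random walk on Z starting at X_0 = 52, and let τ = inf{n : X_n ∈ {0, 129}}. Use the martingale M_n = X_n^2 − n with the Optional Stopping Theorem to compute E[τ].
E[τ] = 4004

M_n = X_n^2 − n is a martingale (since E[X_{n+1}^2 | F_n] = X_n^2 + 1). By OST (τ has finite mean in a bounded region), E[M_τ] = E[M_0] = X_0^2 − 0 = 52^2 = 2704. Also E[M_τ] = E[X_τ^2] − E[τ]. The walk exits at 0 or 129, with P(hit 129 first) = 52/129, so E[X_τ^2] = 129^2 · 52/129 + 0 = 6708. Thus E[τ] = E[X_τ^2] − E[M_τ] = 6708 − 2704 = 4004 = 52(129 − 52) = 4004.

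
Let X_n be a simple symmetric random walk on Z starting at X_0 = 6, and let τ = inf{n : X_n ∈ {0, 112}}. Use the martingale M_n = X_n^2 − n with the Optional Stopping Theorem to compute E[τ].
E[τ] = 636

M_n = X_n^2 − n is a martingale (since E[X_{n+1}^2 | F_n] = X_n^2 + 1). By OST (τ has finite mean in a bounded region), E[M_τ] = E[M_0] = X_0^2 − 0 = 6^2 = 36. Also E[M_τ] = E[X_τ^2] − E[τ]. The walk exits at 0 or 112, with P(hit 112 first) = 6/112, so E[X_τ^2] = 112^2 · 6/112 + 0 = 672. Thus E[τ] = E[X_τ^2] − E[M_τ] = 672 − 36 = 636 = 6(112 − 6) = 636.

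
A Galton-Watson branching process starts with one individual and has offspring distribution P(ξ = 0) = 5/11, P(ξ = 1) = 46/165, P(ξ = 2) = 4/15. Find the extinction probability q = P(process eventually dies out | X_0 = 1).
q = 1

Mean offspring μ = 0·5/11 + 1·46/165 + 2·4/15 = 134/165 ≤ 1. For μ ≤ 1 with offspring not concentrated at 1, the Galton-Watson process goes extinct almost surely, so q = 1.
(Algebraic check: The pgf is f(s) = 5/11 + 46/165·s + 4/15·s². The extinction probability q is the smallest fixed point of f in [0, 1]. Setting s = f(s):
  4/15·s² + (46/165 − 1)·s + 5/11 = 0
  4/15·s² − (5/11 + 4/15)·s + 5/11 = 0
which factors as (s − 1)·(4/15·s − 5/11) = 0, giving roots s = 1 and s = (5/11)/(4/15) = 75/44. Since 75/44 ≥ 1, the smallest root in [0, 1] is s = 1.)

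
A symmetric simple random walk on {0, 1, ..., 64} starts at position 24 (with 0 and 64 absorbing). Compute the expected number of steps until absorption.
E[τ | X_0 = 24] = 960

Let v_k = E[τ | X_0 = k]. Boundary: v_0 = v_64 = 0. Recurrence: v_k = 1 + (v_{k-1} + v_{k+1})/2 for 1 ≤ k ≤ 63. The particular solution to v_k − (v_{k-1} + v_{k+1})/2 = 1 is v_k = −k^2. Adding homogeneous solution A + B k and matching boundaries gives v_k = k (64 − k). Substituting k = 24: v_24 = 24 · 40 = 960.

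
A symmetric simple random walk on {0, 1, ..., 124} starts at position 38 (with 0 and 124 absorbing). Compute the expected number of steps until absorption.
E[τ | X_0 = 38] = 3268

Let v_k = E[τ | X_0 = k]. Boundary: v_0 = v_124 = 0. Recurrence: v_k = 1 + (v_{k-1} + v_{k+1})/2 for 1 ≤ k ≤ 123. The particular solution to v_k − (v_{k-1} + v_{k+1})/2 = 1 is v_k = −k^2. Adding homogeneous solution A + B k and matching boundaries gives v_k = k (124 − k). Substituting k = 38: v_38 = 38 · 86 = 3268.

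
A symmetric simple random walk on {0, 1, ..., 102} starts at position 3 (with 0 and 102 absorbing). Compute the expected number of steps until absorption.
E[τ | X_0 = 3] = 297

Let v_k = E[τ | X_0 = k]. Boundary: v_0 = v_102 = 0. Recurrence: v_k = 1 + (v_{k-1} + v_{k+1})/2 for 1 ≤ k ≤ 101. The particular solution to v_k − (v_{k-1} + v_{k+1})/2 = 1 is v_k = −k^2. Adding homogeneous solution A + B k and matching boundaries gives v_k = k (102 − k). Substituting k = 3: v_3 = 3 · 99 = 297.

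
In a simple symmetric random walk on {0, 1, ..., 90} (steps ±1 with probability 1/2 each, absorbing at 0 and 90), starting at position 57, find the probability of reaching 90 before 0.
P(hit 90 before 0) = 57/90 = 19/30

Let u_k = P(hit 90 before 0 | start at k). Then u_0 = 0, u_90 = 1, and u_k = u_{k-1}/2 + u_{k+1}/2 for 1 ≤ k ≤ 89. This harmonic recurrence is solved by u_k = k/90, giving u_57 = 57/90 = 19/30.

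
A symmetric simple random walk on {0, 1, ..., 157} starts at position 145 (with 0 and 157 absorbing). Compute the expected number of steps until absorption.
E[τ | X_0 = 145] = 1740

Let v_k = E[τ | X_0 = k]. Boundary: v_0 = v_157 = 0. Recurrence: v_k = 1 + (v_{k-1} + v_{k+1})/2 for 1 ≤ k ≤ 156. The particular solution to v_k − (v_{k-1} + v_{k+1})/2 = 1 is v_k = −k^2. Adding homogeneous solution A + B k and matching boundaries gives v_k = k (157 − k). Substituting k = 145: v_145 = 145 · 12 = 1740.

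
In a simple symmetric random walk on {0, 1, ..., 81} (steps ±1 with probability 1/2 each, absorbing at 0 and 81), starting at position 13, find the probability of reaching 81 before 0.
P(hit 81 before 0) = 13/81

Let u_k = P(hit 81 before 0 | start at k). Then u_0 = 0, u_81 = 1, and u_k = u_{k-1}/2 + u_{k+1}/2 for 1 ≤ k ≤ 80. This harmonic recurrence is solved by u_k = k/81, giving u_13 = 13/81.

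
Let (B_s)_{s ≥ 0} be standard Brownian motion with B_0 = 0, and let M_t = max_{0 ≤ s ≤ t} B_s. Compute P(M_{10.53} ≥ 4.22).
P(M_{10.53} ≥ 4.22) = 2·P(B_{10.53} ≥ 4.22) = 2(1 − Φ(4.22/√10.53)) ≈ 0.1934

By the reflection principle for Brownian motion, P(M_t ≥ a) = 2 · P(B_t ≥ a) for a ≥ 0. Since B_t ~ N(0, t), P(B_t ≥ 4.22) = 1 − Φ(4.22/√t) = 1 − Φ(4.22/√10.53) = 1 − Φ(1.3005). So
  P(M_{10.53} ≥ 4.22) = 2(1 − Φ(1.3005)) ≈ 0.1934.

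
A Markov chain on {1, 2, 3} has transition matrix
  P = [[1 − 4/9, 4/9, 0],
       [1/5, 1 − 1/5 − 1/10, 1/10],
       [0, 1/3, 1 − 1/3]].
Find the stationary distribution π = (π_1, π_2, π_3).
π = (9/35, 4/7, 6/35)

This is a birth-death chain on three states, which satisfies detailed balance: π_1 · P_{12} = π_2 · P_{21} and π_2 · P_{23} = π_3 · P_{32}.
From π_1 · 4/9 = π_2 · 1/5: π_2/π_1 = (4/9)/(1/5) = 20/9.
From π_2 · 1/10 = π_3 · 1/3: π_3/π_2 = (1/10)/(1/3) = 3/10.
Take π_1 proportional to 1; then unnormalized π = (1, 20/9, 2/3). Normalize by dividing by the sum 35/9:
  π = (9/35, 4/7, 6/35).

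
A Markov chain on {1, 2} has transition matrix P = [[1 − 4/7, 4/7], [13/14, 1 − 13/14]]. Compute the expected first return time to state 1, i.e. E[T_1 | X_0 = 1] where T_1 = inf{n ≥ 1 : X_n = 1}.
E[T_1 | X_0 = 1] = 1/π_1 = 21/13

For an irreducible recurrent Markov chain with stationary distribution π, E[T_i | X_0 = i] = 1/π_i (Kac's formula). Here π_1 = (13/14)/(4/7 + 13/14) = (13/14)/(3/2) = 13/21, so E[T_1 | X_0 = 1] = 1/π_1 = (4/7 + 13/14)/(13/14) = (3/2)/(13/14) = 21/13.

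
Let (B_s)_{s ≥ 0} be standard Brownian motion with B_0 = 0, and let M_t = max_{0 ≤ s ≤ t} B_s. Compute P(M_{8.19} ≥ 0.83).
P(M_{8.19} ≥ 0.83) = 2·P(B_{8.19} ≥ 0.83) = 2(1 − Φ(0.83/√8.19)) ≈ 0.7718

By the reflection principle for Brownian motion, P(M_t ≥ a) = 2 · P(B_t ≥ a) for a ≥ 0. Since B_t ~ N(0, t), P(B_t ≥ 0.83) = 1 − Φ(0.83/√t) = 1 − Φ(0.83/√8.19) = 1 − Φ(0.2900). So
  P(M_{8.19} ≥ 0.83) = 2(1 − Φ(0.2900)) ≈ 0.7718.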